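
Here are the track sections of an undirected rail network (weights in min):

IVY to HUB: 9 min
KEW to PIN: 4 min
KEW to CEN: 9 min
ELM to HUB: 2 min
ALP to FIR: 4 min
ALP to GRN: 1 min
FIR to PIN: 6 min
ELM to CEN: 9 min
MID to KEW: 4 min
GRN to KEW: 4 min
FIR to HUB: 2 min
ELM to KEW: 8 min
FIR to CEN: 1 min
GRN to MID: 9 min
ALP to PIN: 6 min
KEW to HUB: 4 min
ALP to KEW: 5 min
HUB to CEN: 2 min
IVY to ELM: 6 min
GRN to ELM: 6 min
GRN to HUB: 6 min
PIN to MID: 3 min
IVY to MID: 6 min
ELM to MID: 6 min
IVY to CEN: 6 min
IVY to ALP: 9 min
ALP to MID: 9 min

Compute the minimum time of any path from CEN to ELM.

Settle nodes by increasing distance from CEN:
CEN: 0
FIR: 1  (via CEN)
HUB: 2  (via CEN)
ELM: 4  (via HUB)
Shortest route: CEN–HUB–ELM = 4 min.

4 min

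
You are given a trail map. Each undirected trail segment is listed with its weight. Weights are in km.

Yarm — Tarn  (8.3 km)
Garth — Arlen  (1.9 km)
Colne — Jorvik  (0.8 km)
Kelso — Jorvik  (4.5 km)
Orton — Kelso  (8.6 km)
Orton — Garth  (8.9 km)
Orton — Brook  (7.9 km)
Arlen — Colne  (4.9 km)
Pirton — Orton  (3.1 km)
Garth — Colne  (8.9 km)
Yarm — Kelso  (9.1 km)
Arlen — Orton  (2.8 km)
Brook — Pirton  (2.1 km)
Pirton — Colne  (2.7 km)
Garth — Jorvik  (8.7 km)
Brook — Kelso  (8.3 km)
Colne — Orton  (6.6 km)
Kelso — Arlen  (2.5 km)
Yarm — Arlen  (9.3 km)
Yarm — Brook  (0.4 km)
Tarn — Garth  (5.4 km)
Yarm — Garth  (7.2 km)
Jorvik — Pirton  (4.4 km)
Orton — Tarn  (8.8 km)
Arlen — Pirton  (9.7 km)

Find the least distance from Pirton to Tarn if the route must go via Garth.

Shortest Pirton→Garth: Pirton–Orton–Arlen–Garth = 7.8
Shortest Garth→Tarn: Garth–Tarn = 5.4
Total via Garth: 7.8 + 5.4 = 13.2 km.

13.2 km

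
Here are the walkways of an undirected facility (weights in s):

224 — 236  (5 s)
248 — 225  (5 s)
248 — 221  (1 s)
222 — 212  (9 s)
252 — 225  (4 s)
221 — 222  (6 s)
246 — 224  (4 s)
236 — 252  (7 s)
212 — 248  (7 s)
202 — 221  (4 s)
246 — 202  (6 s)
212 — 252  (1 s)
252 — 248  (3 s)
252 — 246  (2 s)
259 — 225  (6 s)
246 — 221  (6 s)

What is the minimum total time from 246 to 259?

12 s

Enumerating some paths:
246 → 252 → 248 → 225 → 259: 2+3+5+6 = 16
246 → 252 → 225 → 259: 2+4+6 = 12
The minimum is 12 s via 246 → 252 → 225 → 259.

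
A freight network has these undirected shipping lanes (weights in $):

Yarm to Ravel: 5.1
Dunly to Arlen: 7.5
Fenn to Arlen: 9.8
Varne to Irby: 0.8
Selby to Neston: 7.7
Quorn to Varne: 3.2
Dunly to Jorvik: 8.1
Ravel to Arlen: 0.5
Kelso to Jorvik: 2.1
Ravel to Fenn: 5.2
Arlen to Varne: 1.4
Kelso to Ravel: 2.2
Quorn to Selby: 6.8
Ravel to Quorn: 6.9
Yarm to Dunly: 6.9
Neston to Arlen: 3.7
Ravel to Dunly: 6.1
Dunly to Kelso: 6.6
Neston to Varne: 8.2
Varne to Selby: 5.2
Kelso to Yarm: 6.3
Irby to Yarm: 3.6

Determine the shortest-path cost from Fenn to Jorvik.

Settle nodes by increasing distance from Fenn:
Fenn: 0
Ravel: 5.2  (via Fenn)
Arlen: 5.7  (via Ravel)
Varne: 7.1  (via Arlen)
Kelso: 7.4  (via Ravel)
Irby: 7.9  (via Varne)
Neston: 9.4  (via Arlen)
Jorvik: 9.5  (via Kelso)
Shortest route: Fenn → Ravel → Kelso → Jorvik = $9.5.

$9.5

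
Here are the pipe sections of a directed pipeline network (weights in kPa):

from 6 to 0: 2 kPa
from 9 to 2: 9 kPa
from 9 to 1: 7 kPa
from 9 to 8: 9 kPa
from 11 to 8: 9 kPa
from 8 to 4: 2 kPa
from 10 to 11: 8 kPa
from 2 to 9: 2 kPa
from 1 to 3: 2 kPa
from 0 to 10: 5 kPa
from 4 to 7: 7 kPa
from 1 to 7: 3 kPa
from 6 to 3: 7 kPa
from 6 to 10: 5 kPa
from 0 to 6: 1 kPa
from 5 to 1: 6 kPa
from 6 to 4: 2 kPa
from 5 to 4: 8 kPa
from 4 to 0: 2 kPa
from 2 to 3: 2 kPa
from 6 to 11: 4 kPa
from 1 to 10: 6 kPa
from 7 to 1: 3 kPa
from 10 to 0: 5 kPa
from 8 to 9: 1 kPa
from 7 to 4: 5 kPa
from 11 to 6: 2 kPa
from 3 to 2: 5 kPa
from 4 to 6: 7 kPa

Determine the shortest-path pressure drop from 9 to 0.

Running Dijkstra from 9:
9: 0
1: 7  (via 9)
2: 9  (via 9)
3: 9  (via 1)
8: 9  (via 9)
7: 10  (via 1)
4: 11  (via 8)
0: 13  (via 4)
Shortest route: 9–8–4–0 = 13 kPa.

13 kPa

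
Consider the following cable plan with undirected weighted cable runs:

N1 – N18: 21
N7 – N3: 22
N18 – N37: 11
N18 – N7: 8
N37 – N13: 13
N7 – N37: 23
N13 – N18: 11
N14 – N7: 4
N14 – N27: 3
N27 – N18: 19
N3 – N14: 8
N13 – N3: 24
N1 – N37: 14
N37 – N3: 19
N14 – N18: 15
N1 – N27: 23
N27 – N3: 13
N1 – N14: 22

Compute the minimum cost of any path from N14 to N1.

Candidate routes:
N14–N1: 22 = 22
N14–N27–N1: 3+23 = 26
N14–N18–N1: 15+21 = 36
N14–N7–N18–N1: 4+8+21 = 33
The minimum is 22 via N14–N1.

22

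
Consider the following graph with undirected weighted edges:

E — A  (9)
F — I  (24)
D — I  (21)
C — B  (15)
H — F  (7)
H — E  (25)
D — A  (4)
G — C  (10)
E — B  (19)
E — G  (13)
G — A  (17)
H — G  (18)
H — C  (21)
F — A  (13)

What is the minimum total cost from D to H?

24

Candidate routes:
D - A - E - H: 4+9+25 = 38
D - A - F - H: 4+13+7 = 24
D - A - G - H: 4+17+18 = 39
The minimum is 24 via D - A - F - H.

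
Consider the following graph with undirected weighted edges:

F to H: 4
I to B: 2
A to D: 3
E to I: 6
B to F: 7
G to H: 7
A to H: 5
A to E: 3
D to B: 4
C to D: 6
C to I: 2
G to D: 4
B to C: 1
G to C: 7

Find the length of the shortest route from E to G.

10

Enumerating some paths:
E → A → H → G: 3+5+7 = 15
E → A → D → G: 3+3+4 = 10
The minimum is 10 via E → A → D → G.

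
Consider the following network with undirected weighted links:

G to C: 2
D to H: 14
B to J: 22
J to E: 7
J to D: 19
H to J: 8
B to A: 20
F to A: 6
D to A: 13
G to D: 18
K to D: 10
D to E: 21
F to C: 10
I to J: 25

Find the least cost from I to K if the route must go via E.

Best I to E: I–J–E costing 32
Best E to K: E–D–K costing 31
Total via E: 32 + 31 = 63.

63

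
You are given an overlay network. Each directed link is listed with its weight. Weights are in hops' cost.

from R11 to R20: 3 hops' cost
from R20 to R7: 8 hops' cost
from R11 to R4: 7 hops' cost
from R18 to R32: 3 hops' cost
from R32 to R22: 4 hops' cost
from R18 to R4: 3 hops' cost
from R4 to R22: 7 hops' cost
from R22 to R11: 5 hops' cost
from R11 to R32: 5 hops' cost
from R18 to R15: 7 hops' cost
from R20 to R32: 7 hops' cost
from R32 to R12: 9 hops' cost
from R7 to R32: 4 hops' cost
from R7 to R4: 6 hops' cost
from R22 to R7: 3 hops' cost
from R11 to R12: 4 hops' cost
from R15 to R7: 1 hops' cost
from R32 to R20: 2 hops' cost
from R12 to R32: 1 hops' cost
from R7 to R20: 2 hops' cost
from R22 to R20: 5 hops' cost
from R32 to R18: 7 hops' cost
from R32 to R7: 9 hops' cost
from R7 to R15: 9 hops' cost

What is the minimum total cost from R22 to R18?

14 hops' cost

Running Dijkstra from R22:
R22: 0
R7: 3  (via R22)
R11: 5  (via R22)
R20: 5  (via R22)
R32: 7  (via R7)
R4: 9  (via R7)
R12: 9  (via R11)
R15: 12  (via R7)
R18: 14  (via R32)
Shortest route: R22–R7–R32–R18 = 14 hops' cost.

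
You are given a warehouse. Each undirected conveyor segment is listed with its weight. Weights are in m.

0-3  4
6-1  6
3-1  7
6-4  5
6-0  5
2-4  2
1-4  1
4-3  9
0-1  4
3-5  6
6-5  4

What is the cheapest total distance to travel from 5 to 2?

Compare a few routes:
5 - 6 - 1 - 4 - 2: 4+6+1+2 = 13
5 - 6 - 4 - 2: 4+5+2 = 11
Cheapest is 5 - 6 - 4 - 2 at 11 m.

11 m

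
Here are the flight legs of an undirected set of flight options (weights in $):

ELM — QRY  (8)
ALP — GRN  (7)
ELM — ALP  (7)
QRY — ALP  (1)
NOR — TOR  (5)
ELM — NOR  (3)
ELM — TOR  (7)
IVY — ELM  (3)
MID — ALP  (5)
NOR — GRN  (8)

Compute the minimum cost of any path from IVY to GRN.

Settle nodes by increasing distance from IVY:
IVY: 0
ELM: 3  (via IVY)
NOR: 6  (via ELM)
TOR: 10  (via ELM)
ALP: 10  (via ELM)
QRY: 11  (via ELM)
GRN: 14  (via NOR)
Shortest route: IVY → ELM → NOR → GRN = $14.

$14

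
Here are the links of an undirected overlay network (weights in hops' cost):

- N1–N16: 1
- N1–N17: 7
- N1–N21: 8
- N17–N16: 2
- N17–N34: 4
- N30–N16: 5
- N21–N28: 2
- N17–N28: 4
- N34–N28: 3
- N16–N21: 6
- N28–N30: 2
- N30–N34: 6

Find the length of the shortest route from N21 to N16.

6 hops' cost

Compare a few routes:
N21 → N28 → N17 → N16: 2+4+2 = 8
N21 → N16: 6 = 6
The minimum is 6 hops' cost via N21 → N16.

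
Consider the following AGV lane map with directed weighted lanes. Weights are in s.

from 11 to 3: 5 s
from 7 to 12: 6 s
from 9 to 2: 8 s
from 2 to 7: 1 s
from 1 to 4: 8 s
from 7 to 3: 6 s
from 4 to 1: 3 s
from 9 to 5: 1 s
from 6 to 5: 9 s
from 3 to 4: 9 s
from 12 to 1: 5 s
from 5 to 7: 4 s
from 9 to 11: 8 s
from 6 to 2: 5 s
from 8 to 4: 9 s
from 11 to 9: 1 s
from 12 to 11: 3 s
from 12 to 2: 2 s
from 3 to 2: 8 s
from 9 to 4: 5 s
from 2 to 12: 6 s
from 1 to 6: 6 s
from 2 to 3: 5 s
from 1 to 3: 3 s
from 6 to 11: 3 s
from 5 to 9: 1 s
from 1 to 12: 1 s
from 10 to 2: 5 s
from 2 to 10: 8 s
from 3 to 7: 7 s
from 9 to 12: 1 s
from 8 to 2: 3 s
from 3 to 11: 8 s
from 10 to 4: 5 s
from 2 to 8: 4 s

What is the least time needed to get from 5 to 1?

Shortest distances from 5:
5: 0
9: 1  (via 5)
12: 2  (via 9)
2: 4  (via 12)
7: 4  (via 5)
11: 5  (via 12)
4: 6  (via 9)
1: 7  (via 12)
Shortest route: 5 → 9 → 12 → 1 = 7 s.

7 s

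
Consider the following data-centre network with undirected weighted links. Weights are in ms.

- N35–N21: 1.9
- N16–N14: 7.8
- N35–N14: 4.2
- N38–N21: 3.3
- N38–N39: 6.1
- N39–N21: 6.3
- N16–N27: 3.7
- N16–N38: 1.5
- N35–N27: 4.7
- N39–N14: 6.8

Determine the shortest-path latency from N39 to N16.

7.6 ms

Enumerating some paths:
N39 - N21 - N35 - N27 - N16: 6.3+1.9+4.7+3.7 = 16.6
N39 - N38 - N16: 6.1+1.5 = 7.6
N39 - N14 - N16: 6.8+7.8 = 14.6
N39 - N21 - N38 - N16: 6.3+3.3+1.5 = 11.1
Cheapest is N39 - N38 - N16 at 7.6 ms.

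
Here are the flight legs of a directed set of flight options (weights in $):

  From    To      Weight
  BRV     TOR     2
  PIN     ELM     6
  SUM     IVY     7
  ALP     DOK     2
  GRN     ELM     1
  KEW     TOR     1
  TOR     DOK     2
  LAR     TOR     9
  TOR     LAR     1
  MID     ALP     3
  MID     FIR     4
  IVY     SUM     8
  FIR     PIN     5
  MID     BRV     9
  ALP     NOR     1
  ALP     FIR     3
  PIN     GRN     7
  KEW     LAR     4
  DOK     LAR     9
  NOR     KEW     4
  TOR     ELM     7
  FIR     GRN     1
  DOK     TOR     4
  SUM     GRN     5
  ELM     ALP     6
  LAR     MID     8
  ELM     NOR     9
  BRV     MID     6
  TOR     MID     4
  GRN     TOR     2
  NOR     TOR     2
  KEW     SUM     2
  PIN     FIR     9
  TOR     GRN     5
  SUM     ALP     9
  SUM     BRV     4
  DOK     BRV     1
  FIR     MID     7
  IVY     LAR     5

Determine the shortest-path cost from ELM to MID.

Enumerating some paths:
ELM–ALP–DOK–BRV–TOR–MID: 6+2+1+2+4 = 15
ELM–NOR–TOR–MID: 9+2+4 = 15
ELM–ALP–NOR–TOR–MID: 6+1+2+4 = 13
ELM–ALP–DOK–BRV–MID: 6+2+1+6 = 15
The minimum is $13 via ELM–ALP–NOR–TOR–MID.

$13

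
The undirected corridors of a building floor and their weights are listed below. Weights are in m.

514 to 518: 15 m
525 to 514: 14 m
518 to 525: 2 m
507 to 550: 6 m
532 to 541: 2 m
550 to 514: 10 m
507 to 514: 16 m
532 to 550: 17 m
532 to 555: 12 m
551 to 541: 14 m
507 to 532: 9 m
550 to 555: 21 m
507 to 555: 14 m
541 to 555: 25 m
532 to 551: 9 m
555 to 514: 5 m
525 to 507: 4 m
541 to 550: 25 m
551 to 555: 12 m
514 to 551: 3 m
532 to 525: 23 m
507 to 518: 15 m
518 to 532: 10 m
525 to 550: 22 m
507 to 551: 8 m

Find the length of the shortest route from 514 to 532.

Running Dijkstra from 514:
514: 0
551: 3  (via 514)
555: 5  (via 514)
550: 10  (via 514)
507: 11  (via 551)
532: 12  (via 551)
Shortest route: 514–551–532 = 12 m.

12 m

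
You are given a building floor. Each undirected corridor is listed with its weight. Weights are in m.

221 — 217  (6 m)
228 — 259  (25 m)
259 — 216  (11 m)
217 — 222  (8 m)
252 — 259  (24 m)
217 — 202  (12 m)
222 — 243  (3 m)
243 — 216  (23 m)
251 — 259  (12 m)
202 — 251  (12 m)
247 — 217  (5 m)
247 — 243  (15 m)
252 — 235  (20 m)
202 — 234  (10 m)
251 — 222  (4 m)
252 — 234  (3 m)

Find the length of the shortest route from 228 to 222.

41 m

Shortest distances from 228:
228: 0
259: 25  (via 228)
216: 36  (via 259)
251: 37  (via 259)
222: 41  (via 251)
Shortest route: 228–259–251–222 = 41 m.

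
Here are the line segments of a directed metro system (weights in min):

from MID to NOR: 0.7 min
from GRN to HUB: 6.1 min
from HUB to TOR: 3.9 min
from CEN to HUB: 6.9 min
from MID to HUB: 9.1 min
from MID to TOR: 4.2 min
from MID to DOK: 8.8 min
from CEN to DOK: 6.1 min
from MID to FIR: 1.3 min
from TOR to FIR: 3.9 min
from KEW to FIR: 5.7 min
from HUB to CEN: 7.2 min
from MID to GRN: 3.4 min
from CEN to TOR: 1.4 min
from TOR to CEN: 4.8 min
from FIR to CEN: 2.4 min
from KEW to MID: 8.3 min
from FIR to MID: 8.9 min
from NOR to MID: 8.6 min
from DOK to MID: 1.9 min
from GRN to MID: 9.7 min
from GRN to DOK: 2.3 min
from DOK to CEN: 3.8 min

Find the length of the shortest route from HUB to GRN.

Shortest distances from HUB:
HUB: 0
TOR: 3.9  (via HUB)
CEN: 7.2  (via HUB)
FIR: 7.8  (via TOR)
DOK: 13.3  (via CEN)
MID: 15.2  (via DOK)
NOR: 15.9  (via MID)
GRN: 18.6  (via MID)
Shortest route: HUB → CEN → DOK → MID → GRN = 18.6 min.

18.6 min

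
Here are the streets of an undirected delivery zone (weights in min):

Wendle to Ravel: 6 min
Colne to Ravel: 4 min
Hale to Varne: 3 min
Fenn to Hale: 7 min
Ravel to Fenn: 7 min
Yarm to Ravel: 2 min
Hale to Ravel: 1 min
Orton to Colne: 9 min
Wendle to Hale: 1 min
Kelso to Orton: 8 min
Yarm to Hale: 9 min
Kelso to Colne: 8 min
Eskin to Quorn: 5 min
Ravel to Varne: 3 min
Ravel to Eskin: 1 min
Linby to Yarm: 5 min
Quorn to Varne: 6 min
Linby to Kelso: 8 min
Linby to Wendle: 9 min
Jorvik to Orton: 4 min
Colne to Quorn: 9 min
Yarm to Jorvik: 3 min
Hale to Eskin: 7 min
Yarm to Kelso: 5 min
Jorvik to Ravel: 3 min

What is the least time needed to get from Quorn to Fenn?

Settle nodes by increasing distance from Quorn:
Quorn: 0
Eskin: 5  (via Quorn)
Varne: 6  (via Quorn)
Ravel: 6  (via Eskin)
Hale: 7  (via Ravel)
Yarm: 8  (via Ravel)
Wendle: 8  (via Hale)
Colne: 9  (via Quorn)
Jorvik: 9  (via Ravel)
Fenn: 13  (via Ravel)
Shortest route: Quorn–Eskin–Ravel–Fenn = 13 min.

13 min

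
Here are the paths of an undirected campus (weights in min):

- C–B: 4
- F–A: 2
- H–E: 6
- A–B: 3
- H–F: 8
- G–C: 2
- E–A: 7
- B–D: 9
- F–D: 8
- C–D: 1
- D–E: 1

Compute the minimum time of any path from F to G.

11 min

Compare a few routes:
F → A → E → D → C → G: 2+7+1+1+2 = 13
F → A → B → C → G: 2+3+4+2 = 11
The minimum is 11 min via F → A → B → C → G.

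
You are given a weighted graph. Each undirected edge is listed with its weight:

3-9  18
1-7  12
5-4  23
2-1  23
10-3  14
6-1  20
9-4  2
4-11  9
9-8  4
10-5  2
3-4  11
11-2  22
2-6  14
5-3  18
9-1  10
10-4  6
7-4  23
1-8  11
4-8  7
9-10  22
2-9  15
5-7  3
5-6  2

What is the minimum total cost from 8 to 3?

Running Dijkstra from 8:
8: 0
9: 4  (via 8)
4: 6  (via 9)
1: 11  (via 8)
10: 12  (via 4)
5: 14  (via 10)
11: 15  (via 4)
6: 16  (via 5)
3: 17  (via 4)
Shortest route: 8 → 9 → 4 → 3 = 17.

17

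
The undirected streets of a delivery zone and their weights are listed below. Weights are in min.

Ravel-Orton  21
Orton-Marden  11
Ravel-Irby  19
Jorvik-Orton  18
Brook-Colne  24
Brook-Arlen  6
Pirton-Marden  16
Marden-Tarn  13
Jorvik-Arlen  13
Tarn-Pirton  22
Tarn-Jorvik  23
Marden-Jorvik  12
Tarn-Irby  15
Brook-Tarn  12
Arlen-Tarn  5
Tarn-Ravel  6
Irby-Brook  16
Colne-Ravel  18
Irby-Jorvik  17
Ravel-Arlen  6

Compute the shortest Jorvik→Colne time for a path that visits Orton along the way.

Shortest Jorvik→Orton: Jorvik–Orton = 18
Best Orton to Colne: Orton–Ravel–Colne costing 39
Total via Orton: 18 + 39 = 57 min.

57 min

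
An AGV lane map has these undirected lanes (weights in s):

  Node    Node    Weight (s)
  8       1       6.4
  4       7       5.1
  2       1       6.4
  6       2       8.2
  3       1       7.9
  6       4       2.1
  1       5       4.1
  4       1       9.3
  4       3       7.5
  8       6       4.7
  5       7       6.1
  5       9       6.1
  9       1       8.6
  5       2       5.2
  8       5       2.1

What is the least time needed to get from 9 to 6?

12.9 s

Settle nodes by increasing distance from 9:
9: 0
5: 6.1  (via 9)
8: 8.2  (via 5)
1: 8.6  (via 9)
2: 11.3  (via 5)
7: 12.2  (via 5)
6: 12.9  (via 8)
Shortest route: 9–5–8–6 = 12.9 s.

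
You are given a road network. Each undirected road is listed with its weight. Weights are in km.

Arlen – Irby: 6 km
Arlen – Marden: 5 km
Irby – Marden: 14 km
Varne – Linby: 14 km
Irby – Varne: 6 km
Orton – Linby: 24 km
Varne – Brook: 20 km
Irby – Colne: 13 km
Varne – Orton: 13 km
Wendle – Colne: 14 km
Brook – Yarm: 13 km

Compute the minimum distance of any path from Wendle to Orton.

Candidate routes:
Wendle - Colne - Irby - Varne - Linby - Orton: 14+13+6+14+24 = 71
Wendle - Colne - Irby - Varne - Orton: 14+13+6+13 = 46
Cheapest is Wendle - Colne - Irby - Varne - Orton at 46 km.

46 km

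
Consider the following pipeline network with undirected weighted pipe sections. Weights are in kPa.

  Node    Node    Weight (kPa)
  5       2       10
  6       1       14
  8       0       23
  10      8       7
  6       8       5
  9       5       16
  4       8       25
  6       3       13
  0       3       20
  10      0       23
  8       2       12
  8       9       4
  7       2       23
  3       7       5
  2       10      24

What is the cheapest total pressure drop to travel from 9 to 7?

27 kPa

Settle nodes by increasing distance from 9:
9: 0
8: 4  (via 9)
6: 9  (via 8)
10: 11  (via 8)
2: 16  (via 8)
5: 16  (via 9)
3: 22  (via 6)
1: 23  (via 6)
0: 27  (via 8)
7: 27  (via 3)
Shortest route: 9 → 8 → 6 → 3 → 7 = 27 kPa.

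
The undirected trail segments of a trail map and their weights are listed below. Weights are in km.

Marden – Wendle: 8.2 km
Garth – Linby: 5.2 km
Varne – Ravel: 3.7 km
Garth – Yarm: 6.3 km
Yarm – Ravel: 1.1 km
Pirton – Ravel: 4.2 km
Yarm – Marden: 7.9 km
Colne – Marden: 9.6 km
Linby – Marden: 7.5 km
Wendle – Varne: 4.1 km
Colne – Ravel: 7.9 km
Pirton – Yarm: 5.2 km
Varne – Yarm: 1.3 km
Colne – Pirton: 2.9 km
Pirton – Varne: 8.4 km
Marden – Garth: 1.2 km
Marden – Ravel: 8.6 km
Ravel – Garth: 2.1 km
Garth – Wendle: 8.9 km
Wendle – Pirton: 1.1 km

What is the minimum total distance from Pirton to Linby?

11.5 km

Compare a few routes:
Pirton–Yarm–Ravel–Garth–Linby: 5.2+1.1+2.1+5.2 = 13.6
Pirton–Ravel–Garth–Linby: 4.2+2.1+5.2 = 11.5
Cheapest is Pirton–Ravel–Garth–Linby at 11.5 km.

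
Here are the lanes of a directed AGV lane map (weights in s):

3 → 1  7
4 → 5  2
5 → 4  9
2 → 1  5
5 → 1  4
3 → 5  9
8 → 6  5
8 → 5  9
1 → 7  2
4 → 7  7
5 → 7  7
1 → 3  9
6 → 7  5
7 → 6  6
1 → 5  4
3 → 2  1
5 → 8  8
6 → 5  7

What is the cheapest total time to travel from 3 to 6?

Candidate routes:
3 - 1 - 7 - 6: 7+2+6 = 15
3 - 2 - 1 - 7 - 6: 1+5+2+6 = 14
3 - 5 - 1 - 7 - 6: 9+4+2+6 = 21
Cheapest is 3 - 2 - 1 - 7 - 6 at 14 s.

14 s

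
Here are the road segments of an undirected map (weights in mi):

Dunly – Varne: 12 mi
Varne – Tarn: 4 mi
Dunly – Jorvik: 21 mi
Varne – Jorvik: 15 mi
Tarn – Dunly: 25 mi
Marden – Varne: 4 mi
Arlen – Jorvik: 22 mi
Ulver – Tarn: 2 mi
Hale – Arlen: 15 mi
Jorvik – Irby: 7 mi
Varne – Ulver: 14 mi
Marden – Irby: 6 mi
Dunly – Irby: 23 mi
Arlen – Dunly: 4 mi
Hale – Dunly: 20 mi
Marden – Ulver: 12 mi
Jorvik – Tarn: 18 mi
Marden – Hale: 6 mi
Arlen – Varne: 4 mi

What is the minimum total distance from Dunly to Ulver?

14 mi

Enumerating some paths:
Dunly → Arlen → Varne → Ulver: 4+4+14 = 22
Dunly → Arlen → Varne → Tarn → Ulver: 4+4+4+2 = 14
Dunly → Arlen → Varne → Marden → Ulver: 4+4+4+12 = 24
Dunly → Varne → Tarn → Ulver: 12+4+2 = 18
The minimum is 14 mi via Dunly → Arlen → Varne → Tarn → Ulver.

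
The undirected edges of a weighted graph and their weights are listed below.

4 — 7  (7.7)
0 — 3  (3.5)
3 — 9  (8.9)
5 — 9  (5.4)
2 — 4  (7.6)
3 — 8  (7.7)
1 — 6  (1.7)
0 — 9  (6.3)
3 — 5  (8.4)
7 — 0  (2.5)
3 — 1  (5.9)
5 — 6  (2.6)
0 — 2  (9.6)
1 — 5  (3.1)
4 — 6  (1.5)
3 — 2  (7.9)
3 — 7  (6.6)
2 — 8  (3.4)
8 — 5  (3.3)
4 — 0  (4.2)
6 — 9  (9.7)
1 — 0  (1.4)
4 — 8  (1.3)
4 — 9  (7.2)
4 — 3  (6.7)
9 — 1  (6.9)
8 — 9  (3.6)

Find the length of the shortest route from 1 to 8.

4.5

Settle nodes by increasing distance from 1:
1: 0
0: 1.4  (via 1)
6: 1.7  (via 1)
5: 3.1  (via 1)
4: 3.2  (via 6)
7: 3.9  (via 0)
8: 4.5  (via 4)
Shortest route: 1–6–4–8 = 4.5.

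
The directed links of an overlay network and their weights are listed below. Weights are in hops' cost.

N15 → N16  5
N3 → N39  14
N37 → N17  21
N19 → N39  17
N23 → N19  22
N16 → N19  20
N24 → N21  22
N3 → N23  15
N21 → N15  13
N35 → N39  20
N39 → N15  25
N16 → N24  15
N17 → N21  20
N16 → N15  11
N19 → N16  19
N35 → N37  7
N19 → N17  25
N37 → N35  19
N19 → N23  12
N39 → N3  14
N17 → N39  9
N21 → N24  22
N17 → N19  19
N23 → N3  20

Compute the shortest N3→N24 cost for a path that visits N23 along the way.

71 hops' cost

Best N3 to N23: N3 → N23 costing 15
Shortest N23→N24: N23 → N19 → N16 → N24 = 56
Total via N23: 15 + 56 = 71 hops' cost.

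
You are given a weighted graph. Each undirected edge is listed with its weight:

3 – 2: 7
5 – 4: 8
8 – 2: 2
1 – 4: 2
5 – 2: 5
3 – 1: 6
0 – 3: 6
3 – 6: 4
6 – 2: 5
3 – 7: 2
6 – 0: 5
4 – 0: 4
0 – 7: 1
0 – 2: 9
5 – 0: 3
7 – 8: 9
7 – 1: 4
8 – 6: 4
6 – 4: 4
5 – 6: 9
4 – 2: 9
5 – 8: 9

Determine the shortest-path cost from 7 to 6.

Compare a few routes:
7 - 0 - 4 - 6: 1+4+4 = 9
7 - 0 - 6: 1+5 = 6
Cheapest is 7 - 0 - 6 at 6.

6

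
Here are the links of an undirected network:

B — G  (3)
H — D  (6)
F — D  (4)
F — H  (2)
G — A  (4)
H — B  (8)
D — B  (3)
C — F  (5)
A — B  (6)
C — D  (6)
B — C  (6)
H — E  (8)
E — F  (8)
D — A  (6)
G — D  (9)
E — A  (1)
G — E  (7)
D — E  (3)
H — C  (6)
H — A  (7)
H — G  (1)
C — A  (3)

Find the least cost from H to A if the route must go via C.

9

Shortest H→C: H–C = 6
Shortest C→A: C–A = 3
Total via C: 6 + 3 = 9.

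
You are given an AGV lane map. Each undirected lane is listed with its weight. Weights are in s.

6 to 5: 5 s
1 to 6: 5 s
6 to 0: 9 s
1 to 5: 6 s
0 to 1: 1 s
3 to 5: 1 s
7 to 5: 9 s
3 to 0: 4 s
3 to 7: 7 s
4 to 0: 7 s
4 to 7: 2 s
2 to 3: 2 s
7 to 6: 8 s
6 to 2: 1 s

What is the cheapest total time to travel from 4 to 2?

Settle nodes by increasing distance from 4:
4: 0
7: 2  (via 4)
0: 7  (via 4)
1: 8  (via 0)
3: 9  (via 7)
5: 10  (via 3)
6: 10  (via 7)
2: 11  (via 3)
Shortest route: 4–7–3–2 = 11 s.

11 s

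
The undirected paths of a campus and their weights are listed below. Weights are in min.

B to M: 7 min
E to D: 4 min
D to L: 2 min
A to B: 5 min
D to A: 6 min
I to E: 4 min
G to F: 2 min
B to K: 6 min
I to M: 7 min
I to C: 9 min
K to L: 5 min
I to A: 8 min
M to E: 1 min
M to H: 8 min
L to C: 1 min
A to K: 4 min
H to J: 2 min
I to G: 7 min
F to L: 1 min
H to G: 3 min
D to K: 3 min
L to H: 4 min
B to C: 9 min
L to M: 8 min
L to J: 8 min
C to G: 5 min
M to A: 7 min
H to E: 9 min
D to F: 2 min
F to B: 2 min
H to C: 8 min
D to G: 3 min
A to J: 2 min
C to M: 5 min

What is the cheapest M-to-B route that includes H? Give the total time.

15 min

Shortest M→H: M–H = 8
Shortest H→B: H–G–F–B = 7
Total via H: 8 + 7 = 15 min.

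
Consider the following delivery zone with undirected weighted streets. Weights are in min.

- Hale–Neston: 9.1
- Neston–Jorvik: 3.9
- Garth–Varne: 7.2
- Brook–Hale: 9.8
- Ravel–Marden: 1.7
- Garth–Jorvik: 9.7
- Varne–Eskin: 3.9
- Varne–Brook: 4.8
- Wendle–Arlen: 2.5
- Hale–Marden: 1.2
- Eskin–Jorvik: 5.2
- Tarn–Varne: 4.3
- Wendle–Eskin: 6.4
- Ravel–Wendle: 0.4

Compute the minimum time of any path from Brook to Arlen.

15.6 min

Candidate routes:
Brook → Varne → Eskin → Wendle → Arlen: 4.8+3.9+6.4+2.5 = 17.6
Brook → Hale → Marden → Ravel → Wendle → Arlen: 9.8+1.2+1.7+0.4+2.5 = 15.6
Cheapest is Brook → Hale → Marden → Ravel → Wendle → Arlen at 15.6 min.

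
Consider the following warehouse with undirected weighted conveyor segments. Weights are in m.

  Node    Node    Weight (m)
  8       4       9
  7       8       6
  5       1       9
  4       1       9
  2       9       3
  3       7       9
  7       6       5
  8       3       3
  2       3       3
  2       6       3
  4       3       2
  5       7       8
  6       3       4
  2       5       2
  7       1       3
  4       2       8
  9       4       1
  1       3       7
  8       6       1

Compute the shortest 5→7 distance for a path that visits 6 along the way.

Shortest 5→6: 5 → 2 → 6 = 5
Best 6 to 7: 6 → 7 costing 5
Total via 6: 5 + 5 = 10 m.

10 m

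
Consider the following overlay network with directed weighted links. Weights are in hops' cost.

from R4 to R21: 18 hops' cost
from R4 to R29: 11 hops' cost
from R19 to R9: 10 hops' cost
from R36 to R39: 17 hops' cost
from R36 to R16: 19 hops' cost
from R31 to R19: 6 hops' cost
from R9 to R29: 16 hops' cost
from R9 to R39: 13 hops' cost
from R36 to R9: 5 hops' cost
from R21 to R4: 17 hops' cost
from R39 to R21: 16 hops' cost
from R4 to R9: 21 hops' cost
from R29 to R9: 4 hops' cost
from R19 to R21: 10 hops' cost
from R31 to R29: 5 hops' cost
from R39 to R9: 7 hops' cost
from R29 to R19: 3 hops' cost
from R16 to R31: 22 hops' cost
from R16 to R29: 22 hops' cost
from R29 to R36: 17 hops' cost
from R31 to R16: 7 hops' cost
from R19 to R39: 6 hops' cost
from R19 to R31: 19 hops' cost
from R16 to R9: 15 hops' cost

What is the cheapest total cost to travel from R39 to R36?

40 hops' cost

Enumerating some paths:
R39 - R21 - R4 - R9 - R29 - R36: 16+17+21+16+17 = 87
R39 - R9 - R29 - R36: 7+16+17 = 40
R39 - R21 - R4 - R29 - R36: 16+17+11+17 = 61
Cheapest is R39 - R9 - R29 - R36 at 40 hops' cost.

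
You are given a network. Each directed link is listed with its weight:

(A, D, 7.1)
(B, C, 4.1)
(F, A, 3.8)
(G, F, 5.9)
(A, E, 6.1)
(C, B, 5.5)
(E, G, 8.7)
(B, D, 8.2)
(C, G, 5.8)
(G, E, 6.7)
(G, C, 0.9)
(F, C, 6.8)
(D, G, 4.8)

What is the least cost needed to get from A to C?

12.8

Running Dijkstra from A:
A: 0
E: 6.1  (via A)
D: 7.1  (via A)
G: 11.9  (via D)
C: 12.8  (via G)
Shortest route: A–D–G–C = 12.8.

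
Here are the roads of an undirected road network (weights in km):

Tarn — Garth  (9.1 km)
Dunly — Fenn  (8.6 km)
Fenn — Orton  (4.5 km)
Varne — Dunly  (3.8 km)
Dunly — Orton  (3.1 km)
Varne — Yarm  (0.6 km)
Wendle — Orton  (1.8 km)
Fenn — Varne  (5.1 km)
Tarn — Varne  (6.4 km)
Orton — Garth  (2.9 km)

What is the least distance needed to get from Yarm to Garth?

10.4 km

Enumerating some paths:
Yarm → Varne → Fenn → Dunly → Orton → Garth: 0.6+5.1+8.6+3.1+2.9 = 20.3
Yarm → Varne → Fenn → Orton → Garth: 0.6+5.1+4.5+2.9 = 13.1
Yarm → Varne → Dunly → Orton → Garth: 0.6+3.8+3.1+2.9 = 10.4
Yarm → Varne → Tarn → Garth: 0.6+6.4+9.1 = 16.1
The minimum is 10.4 km via Yarm → Varne → Dunly → Orton → Garth.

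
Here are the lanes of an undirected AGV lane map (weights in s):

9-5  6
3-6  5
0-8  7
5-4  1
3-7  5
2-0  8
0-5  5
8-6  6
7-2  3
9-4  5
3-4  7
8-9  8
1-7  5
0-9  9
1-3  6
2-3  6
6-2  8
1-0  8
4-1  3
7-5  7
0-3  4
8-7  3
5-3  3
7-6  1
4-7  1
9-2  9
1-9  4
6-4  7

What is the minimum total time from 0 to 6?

Compare a few routes:
0 → 5 → 4 → 7 → 6: 5+1+1+1 = 8
0 → 3 → 6: 4+5 = 9
The minimum is 8 s via 0 → 5 → 4 → 7 → 6.

8 s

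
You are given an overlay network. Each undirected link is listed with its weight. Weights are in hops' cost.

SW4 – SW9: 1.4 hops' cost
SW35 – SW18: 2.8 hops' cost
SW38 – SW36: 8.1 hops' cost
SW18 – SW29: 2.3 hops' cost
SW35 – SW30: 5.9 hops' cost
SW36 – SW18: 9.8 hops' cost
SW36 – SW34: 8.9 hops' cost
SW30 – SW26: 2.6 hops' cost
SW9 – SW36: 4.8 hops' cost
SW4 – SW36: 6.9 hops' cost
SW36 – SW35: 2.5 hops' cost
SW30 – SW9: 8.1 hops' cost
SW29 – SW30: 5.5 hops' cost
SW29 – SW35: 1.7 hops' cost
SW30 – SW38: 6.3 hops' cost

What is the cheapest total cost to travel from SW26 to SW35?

8.5 hops' cost

Settle nodes by increasing distance from SW26:
SW26: 0
SW30: 2.6  (via SW26)
SW29: 8.1  (via SW30)
SW35: 8.5  (via SW30)
Shortest route: SW26–SW30–SW35 = 8.5 hops' cost.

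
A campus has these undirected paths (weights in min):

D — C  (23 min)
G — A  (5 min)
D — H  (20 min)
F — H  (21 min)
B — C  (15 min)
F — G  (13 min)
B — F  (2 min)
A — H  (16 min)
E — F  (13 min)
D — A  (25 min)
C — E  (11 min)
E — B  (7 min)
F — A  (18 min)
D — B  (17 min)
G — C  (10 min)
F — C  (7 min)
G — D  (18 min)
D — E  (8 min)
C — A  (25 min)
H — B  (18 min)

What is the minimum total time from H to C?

27 min

Shortest distances from H:
H: 0
A: 16  (via H)
B: 18  (via H)
D: 20  (via H)
F: 20  (via B)
G: 21  (via A)
E: 25  (via B)
C: 27  (via F)
Shortest route: H → B → F → C = 27 min.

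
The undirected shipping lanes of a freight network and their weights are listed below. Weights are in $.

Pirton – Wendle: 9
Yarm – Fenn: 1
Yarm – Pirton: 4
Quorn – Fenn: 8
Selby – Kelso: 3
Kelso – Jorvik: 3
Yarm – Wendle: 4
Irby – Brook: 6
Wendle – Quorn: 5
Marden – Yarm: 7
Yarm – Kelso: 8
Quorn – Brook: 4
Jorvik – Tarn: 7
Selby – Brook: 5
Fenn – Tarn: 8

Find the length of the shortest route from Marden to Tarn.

$16

Running Dijkstra from Marden:
Marden: 0
Yarm: 7  (via Marden)
Fenn: 8  (via Yarm)
Wendle: 11  (via Yarm)
Pirton: 11  (via Yarm)
Kelso: 15  (via Yarm)
Tarn: 16  (via Fenn)
Shortest route: Marden → Yarm → Fenn → Tarn = $16.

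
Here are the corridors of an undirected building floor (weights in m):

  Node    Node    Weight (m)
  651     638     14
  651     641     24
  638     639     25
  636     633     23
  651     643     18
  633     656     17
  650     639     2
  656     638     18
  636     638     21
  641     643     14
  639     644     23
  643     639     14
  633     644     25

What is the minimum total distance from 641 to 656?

Shortest distances from 641:
641: 0
643: 14  (via 641)
651: 24  (via 641)
639: 28  (via 643)
650: 30  (via 639)
638: 38  (via 651)
644: 51  (via 639)
656: 56  (via 638)
Shortest route: 641 → 651 → 638 → 656 = 56 m.

56 m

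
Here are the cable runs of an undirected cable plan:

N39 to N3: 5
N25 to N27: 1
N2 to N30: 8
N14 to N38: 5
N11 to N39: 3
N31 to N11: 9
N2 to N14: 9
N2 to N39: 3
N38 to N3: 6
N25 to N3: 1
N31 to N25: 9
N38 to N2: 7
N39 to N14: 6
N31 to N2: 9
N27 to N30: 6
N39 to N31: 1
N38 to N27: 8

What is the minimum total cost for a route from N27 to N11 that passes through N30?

20

Shortest N27→N30: N27 → N30 = 6
Shortest N30→N11: N30 → N2 → N39 → N11 = 14
Total via N30: 6 + 14 = 20.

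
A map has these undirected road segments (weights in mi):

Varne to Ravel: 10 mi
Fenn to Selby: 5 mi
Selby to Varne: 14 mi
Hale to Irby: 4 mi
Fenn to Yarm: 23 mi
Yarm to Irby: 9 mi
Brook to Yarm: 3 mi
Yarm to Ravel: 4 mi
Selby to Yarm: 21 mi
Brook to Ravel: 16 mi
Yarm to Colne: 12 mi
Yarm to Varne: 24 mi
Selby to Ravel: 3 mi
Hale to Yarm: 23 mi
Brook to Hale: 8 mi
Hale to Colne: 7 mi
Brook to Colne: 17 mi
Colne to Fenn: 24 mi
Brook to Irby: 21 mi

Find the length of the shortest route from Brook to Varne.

Settle nodes by increasing distance from Brook:
Brook: 0
Yarm: 3  (via Brook)
Ravel: 7  (via Yarm)
Hale: 8  (via Brook)
Selby: 10  (via Ravel)
Irby: 12  (via Yarm)
Colne: 15  (via Yarm)
Fenn: 15  (via Selby)
Varne: 17  (via Ravel)
Shortest route: Brook → Yarm → Ravel → Varne = 17 mi.

17 mi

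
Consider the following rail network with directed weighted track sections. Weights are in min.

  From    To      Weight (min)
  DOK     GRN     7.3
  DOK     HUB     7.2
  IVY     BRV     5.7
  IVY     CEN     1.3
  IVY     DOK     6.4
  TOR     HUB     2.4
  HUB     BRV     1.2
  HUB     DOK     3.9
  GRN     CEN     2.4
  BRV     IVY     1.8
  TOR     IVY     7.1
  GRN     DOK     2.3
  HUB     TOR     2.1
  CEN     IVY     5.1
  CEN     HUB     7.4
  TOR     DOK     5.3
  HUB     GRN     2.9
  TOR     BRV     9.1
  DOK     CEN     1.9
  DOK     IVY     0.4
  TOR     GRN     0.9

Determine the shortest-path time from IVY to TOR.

Running Dijkstra from IVY:
IVY: 0
CEN: 1.3  (via IVY)
BRV: 5.7  (via IVY)
DOK: 6.4  (via IVY)
HUB: 8.7  (via CEN)
TOR: 10.8  (via HUB)
Shortest route: IVY → CEN → HUB → TOR = 10.8 min.

10.8 min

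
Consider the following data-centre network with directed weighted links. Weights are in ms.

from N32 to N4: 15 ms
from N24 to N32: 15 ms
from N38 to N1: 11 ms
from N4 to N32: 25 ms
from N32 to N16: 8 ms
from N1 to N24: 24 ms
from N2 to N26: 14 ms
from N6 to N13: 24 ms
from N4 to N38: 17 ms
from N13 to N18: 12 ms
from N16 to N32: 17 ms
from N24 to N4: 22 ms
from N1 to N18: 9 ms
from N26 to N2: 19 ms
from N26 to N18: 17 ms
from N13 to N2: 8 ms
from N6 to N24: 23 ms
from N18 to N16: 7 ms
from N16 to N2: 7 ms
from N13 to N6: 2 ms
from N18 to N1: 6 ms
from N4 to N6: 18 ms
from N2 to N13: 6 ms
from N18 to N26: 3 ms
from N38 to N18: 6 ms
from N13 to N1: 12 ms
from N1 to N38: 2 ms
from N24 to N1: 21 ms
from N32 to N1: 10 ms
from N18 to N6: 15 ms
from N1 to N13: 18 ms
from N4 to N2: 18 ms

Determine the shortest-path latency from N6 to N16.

Candidate routes:
N6 - N24 - N32 - N16: 23+15+8 = 46
N6 - N13 - N18 - N16: 24+12+7 = 43
The minimum is 43 ms via N6 - N13 - N18 - N16.

43 ms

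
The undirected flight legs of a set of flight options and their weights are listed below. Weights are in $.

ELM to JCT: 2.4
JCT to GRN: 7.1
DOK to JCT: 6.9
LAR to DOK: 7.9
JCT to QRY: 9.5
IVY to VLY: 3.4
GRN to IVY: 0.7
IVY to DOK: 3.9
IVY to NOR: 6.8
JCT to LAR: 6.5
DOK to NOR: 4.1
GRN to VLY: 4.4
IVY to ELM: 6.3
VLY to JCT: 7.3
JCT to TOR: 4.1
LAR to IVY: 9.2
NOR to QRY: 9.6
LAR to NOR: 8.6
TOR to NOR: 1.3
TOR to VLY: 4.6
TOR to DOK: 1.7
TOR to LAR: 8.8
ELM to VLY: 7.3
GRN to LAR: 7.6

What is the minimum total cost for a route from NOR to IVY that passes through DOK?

$6.9

Shortest NOR→DOK: NOR → TOR → DOK = 3
Shortest DOK→IVY: DOK → IVY = 3.9
Total via DOK: 3 + 3.9 = $6.9.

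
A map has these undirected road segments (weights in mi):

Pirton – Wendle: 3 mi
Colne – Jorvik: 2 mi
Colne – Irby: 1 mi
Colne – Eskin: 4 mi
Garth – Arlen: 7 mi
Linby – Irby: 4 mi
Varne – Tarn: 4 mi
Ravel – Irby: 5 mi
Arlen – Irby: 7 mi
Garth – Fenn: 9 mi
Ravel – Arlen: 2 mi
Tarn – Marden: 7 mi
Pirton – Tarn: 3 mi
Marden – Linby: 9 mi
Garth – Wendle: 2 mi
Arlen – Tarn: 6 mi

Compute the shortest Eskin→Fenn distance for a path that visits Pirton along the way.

Best Eskin to Pirton: Eskin–Colne–Irby–Arlen–Tarn–Pirton costing 21
Best Pirton to Fenn: Pirton–Wendle–Garth–Fenn costing 14
Total via Pirton: 21 + 14 = 35 mi.

35 mi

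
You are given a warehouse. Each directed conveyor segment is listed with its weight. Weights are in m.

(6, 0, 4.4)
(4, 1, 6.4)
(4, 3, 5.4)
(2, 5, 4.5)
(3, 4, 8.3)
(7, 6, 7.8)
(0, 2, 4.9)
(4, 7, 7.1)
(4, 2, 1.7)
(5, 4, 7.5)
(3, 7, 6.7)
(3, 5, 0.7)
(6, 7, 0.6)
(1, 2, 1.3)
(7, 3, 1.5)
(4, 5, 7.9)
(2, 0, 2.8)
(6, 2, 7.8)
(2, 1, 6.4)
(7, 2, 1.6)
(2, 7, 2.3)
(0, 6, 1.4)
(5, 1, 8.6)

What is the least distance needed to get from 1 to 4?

Shortest distances from 1:
1: 0
2: 1.3  (via 1)
7: 3.6  (via 2)
0: 4.1  (via 2)
3: 5.1  (via 7)
6: 5.5  (via 0)
5: 5.8  (via 2)
4: 13.3  (via 5)
Shortest route: 1–2–5–4 = 13.3 m.

13.3 m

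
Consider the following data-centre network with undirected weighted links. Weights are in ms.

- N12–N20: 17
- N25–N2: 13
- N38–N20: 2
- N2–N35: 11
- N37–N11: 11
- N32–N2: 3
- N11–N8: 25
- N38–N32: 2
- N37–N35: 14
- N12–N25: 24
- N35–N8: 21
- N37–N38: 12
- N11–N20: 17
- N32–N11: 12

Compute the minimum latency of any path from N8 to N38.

Running Dijkstra from N8:
N8: 0
N35: 21  (via N8)
N11: 25  (via N8)
N2: 32  (via N35)
N32: 35  (via N2)
N37: 35  (via N35)
N38: 37  (via N32)
Shortest route: N8–N35–N2–N32–N38 = 37 ms.

37 ms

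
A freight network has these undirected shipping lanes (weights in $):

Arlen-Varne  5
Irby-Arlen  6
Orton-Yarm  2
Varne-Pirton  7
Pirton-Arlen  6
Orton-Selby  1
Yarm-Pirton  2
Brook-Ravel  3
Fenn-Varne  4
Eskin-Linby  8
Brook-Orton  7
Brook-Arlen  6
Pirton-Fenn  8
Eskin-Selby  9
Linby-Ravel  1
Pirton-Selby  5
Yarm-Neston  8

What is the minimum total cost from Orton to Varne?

Running Dijkstra from Orton:
Orton: 0
Selby: 1  (via Orton)
Yarm: 2  (via Orton)
Pirton: 4  (via Yarm)
Brook: 7  (via Orton)
Neston: 10  (via Yarm)
Arlen: 10  (via Pirton)
Eskin: 10  (via Selby)
Ravel: 10  (via Brook)
Varne: 11  (via Pirton)
Shortest route: Orton–Yarm–Pirton–Varne = $11.

$11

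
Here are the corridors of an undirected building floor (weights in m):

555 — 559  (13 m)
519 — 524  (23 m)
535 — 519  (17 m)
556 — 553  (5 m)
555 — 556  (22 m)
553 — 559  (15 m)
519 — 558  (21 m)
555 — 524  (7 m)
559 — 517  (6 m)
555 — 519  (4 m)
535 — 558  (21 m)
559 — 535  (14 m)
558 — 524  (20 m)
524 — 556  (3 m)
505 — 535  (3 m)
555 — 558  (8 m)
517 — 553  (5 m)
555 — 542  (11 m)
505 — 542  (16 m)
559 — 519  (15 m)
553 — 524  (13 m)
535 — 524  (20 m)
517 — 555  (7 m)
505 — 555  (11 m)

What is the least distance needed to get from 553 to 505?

23 m

Running Dijkstra from 553:
553: 0
556: 5  (via 553)
517: 5  (via 553)
524: 8  (via 556)
559: 11  (via 517)
555: 12  (via 517)
519: 16  (via 555)
558: 20  (via 555)
542: 23  (via 555)
505: 23  (via 555)
Shortest route: 553 → 517 → 555 → 505 = 23 m.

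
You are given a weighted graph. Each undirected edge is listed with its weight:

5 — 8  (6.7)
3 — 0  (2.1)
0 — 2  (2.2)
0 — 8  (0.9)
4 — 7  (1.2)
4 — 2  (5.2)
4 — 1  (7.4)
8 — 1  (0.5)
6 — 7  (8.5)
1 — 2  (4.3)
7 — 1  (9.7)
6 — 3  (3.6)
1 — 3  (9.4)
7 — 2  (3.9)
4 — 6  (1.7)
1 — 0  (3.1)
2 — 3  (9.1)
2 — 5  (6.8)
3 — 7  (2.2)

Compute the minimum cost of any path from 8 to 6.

Enumerating some paths:
8–0–3–6: 0.9+2.1+3.6 = 6.6
8–0–3–7–4–6: 0.9+2.1+2.2+1.2+1.7 = 8.1
The minimum is 6.6 via 8–0–3–6.

6.6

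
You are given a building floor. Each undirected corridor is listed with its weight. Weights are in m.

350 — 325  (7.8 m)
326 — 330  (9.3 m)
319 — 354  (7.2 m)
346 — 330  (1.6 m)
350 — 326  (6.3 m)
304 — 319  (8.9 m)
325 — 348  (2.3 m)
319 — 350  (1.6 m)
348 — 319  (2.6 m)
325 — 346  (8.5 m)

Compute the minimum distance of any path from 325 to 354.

12.1 m

Shortest distances from 325:
325: 0
348: 2.3  (via 325)
319: 4.9  (via 348)
350: 6.5  (via 319)
346: 8.5  (via 325)
330: 10.1  (via 346)
354: 12.1  (via 319)
Shortest route: 325–348–319–354 = 12.1 m.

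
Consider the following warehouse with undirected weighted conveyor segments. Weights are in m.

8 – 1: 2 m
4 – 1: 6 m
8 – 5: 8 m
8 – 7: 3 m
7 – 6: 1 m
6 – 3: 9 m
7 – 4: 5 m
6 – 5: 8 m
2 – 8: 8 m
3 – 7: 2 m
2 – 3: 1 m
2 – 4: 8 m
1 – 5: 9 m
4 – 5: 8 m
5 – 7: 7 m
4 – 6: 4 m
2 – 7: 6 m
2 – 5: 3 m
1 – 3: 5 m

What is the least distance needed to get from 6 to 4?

4 m

Running Dijkstra from 6:
6: 0
7: 1  (via 6)
3: 3  (via 7)
2: 4  (via 3)
4: 4  (via 6)
Shortest route: 6–4 = 4 m.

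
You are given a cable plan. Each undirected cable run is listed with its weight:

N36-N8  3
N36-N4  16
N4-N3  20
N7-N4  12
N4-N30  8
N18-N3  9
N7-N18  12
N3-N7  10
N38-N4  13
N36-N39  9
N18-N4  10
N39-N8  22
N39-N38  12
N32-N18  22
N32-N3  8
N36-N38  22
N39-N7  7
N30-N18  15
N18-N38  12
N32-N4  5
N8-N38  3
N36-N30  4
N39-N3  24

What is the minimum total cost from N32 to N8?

Enumerating some paths:
N32–N4–N38–N8: 5+13+3 = 21
N32–N4–N36–N8: 5+16+3 = 24
N32–N4–N30–N36–N8: 5+8+4+3 = 20
The minimum is 20 via N32–N4–N30–N36–N8.

20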